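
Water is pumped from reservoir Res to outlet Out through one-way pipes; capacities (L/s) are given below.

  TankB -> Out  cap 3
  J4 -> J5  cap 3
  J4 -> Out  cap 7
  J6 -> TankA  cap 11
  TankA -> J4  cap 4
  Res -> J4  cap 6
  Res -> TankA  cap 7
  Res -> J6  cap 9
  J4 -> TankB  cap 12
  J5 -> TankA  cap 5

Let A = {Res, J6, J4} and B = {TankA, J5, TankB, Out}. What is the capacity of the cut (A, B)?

40

Edges leaving {Res, J6, J4}: Res→TankA (7), J6→TankA (11), J4→J5 (3), J4→TankB (12), J4→Out (7).
Cut capacity = 7 + 11 + 3 + 12 + 7 = 40.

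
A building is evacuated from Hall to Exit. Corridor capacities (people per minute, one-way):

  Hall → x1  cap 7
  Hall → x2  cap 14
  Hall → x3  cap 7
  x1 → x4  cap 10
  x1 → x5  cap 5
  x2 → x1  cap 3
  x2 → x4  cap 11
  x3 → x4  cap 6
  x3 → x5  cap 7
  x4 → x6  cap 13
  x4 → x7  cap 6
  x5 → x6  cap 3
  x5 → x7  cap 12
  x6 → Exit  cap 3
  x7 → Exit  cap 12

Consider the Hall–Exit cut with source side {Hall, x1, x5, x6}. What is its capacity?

46

Edges leaving {Hall, x1, x5, x6}: Hall→x2 (14), Hall→x3 (7), x1→x4 (10), x5→x7 (12), x6→Exit (3).
Cut capacity = 14 + 7 + 10 + 12 + 3 = 46.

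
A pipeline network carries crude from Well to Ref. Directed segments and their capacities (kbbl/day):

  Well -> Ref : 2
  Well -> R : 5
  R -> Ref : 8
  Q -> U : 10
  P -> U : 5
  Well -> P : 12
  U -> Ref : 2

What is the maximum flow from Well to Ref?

Augment Well→Ref: bottleneck 2, flow now 2.
Augment Well→R→Ref: bottleneck 5, flow now 7.
Augment Well→P→U→Ref: bottleneck 2, flow now 9.
No augmenting path remains; maximum flow = 9.
In the residual graph, reachable from Well: {Well, P, U}.
Min-cut edges: Well→R (5), Well→Ref (2), U→Ref (2); capacity 5 + 2 + 2 = 9.
This cut is saturated, so no flow can exceed 9.

9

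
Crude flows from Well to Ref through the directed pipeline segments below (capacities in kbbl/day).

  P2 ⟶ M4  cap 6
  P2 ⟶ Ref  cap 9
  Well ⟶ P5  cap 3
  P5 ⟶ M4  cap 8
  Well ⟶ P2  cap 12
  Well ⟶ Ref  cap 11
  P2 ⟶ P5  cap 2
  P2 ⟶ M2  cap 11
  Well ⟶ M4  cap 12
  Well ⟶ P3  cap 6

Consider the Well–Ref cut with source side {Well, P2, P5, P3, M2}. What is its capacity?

46

Edges leaving {Well, P2, P5, P3, M2}: Well→M4 (12), Well→Ref (11), P2→M4 (6), P2→Ref (9), P5→M4 (8).
Cut capacity = 12 + 11 + 6 + 9 + 8 = 46.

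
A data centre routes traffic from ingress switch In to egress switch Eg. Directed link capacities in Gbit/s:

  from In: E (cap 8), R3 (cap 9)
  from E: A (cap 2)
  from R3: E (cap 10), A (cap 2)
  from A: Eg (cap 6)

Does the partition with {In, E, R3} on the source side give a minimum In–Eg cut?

Given cut capacity: 2 + 2 = 4.
Augment In→E→A→Eg: bottleneck 2, flow now 2.
Augment In→R3→A→Eg: bottleneck 2, flow now 4.
No augmenting path remains; maximum flow = 4.
Cut capacity 4 equals the max flow, so it is a minimum cut.

Yes — it is a minimum cut (capacity 4).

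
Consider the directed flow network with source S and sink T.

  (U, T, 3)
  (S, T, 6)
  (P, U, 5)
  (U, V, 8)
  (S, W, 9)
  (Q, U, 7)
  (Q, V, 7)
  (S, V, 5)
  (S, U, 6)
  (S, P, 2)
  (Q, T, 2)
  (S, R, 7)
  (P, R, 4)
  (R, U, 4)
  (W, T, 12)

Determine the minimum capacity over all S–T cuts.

Augment S→T: bottleneck 6, flow now 6.
Augment S→U→T: bottleneck 3, flow now 9.
Augment S→W→T: bottleneck 9, flow now 18.
No augmenting path remains; maximum flow = 18.
By max-flow min-cut, the minimum cut capacity equals the max flow.
In the residual graph, reachable from S: {S, P, R, U, V}.
Min-cut edges: S→W (9), S→T (6), U→T (3); capacity 9 + 6 + 3 = 18.

18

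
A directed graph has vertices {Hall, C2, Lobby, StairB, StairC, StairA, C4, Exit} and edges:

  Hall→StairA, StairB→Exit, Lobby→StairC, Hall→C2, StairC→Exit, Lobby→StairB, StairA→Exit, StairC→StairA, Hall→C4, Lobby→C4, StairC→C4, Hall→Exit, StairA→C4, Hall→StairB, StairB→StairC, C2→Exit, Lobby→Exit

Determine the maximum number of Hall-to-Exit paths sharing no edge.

4

Assign every edge capacity 1; by Menger, the answer equals the max flow.
Path Hall→Exit (+1); total 1.
Path Hall→C2→Exit (+1); total 2.
Path Hall→StairB→Exit (+1); total 3.
Path Hall→StairA→Exit (+1); total 4.
No residual Hall→Exit path; max flow = 4.
Certifying cut of size 4: {Hall→C2, Hall→Exit, Hall→StairA, Hall→StairB}.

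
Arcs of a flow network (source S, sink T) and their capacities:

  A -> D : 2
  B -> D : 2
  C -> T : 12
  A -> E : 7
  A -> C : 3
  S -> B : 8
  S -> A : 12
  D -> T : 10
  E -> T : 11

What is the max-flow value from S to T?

14

Augment S→A→C→T: bottleneck 3, flow now 3.
Augment S→A→D→T: bottleneck 2, flow now 5.
Augment S→A→E→T: bottleneck 7, flow now 12.
Augment S→B→D→T: bottleneck 2, flow now 14.
No augmenting path remains; maximum flow = 14.
In the residual graph, reachable from S: {S, B}.
Min-cut edges: S→A (12), B→D (2); capacity 12 + 2 = 14.
This cut is saturated, so no flow can exceed 14.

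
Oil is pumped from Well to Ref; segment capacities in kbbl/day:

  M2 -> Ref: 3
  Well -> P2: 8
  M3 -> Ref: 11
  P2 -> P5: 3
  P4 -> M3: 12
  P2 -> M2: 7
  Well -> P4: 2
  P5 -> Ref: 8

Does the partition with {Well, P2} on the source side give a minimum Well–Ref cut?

Given cut capacity: 2 + 3 + 7 = 12.
Augment Well→P2→P5→Ref: bottleneck 3, flow now 3.
Augment Well→P2→M2→Ref: bottleneck 3, flow now 6.
Augment Well→P4→M3→Ref: bottleneck 2, flow now 8.
No augmenting path remains; maximum flow = 8.
In the residual graph, reachable from Well: {Well, P2, M2}.
Min-cut edges: Well→P4 (2), P2→P5 (3), M2→Ref (3); capacity 2 + 3 + 3 = 8.
Cut capacity 12 exceeds the max flow 8, so it is not minimum.

No — its capacity is 12, but the minimum cut has capacity 8.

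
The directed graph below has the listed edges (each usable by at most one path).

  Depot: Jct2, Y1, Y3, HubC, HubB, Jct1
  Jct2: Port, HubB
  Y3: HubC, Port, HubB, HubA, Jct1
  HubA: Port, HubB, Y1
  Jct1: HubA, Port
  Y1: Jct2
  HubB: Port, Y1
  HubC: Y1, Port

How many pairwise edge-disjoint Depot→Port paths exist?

Assign every edge capacity 1; by Menger, the answer equals the max flow.
Path Depot→Y3→Port (+1); total 1.
Path Depot→Jct1→Port (+1); total 2.
Path Depot→HubB→Port (+1); total 3.
Path Depot→Jct2→Port (+1); total 4.
Path Depot→HubC→Port (+1); total 5.
No residual Depot→Port path; max flow = 5.
Certifying cut of size 5: {Depot→HubC, Depot→Jct1, Depot→Y3, HubB→Port, Jct2→Port}.

5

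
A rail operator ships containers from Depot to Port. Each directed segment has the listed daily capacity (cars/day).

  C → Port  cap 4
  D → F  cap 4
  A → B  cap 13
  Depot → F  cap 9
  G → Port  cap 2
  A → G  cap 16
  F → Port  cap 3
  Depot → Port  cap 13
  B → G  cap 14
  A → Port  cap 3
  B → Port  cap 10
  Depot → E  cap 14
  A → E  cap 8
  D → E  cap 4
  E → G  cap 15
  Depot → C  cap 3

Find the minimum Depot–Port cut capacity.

21

Augment Depot→Port: bottleneck 13, flow now 13.
Augment Depot→C→Port: bottleneck 3, flow now 16.
Augment Depot→F→Port: bottleneck 3, flow now 19.
Augment Depot→E→G→Port: bottleneck 2, flow now 21.
No augmenting path remains; maximum flow = 21.
By max-flow min-cut, the minimum cut capacity equals the max flow.
In the residual graph, reachable from Depot: {Depot, E, F, G}.
Min-cut edges: Depot→C (3), Depot→Port (13), F→Port (3), G→Port (2); capacity 3 + 13 + 3 + 2 = 21.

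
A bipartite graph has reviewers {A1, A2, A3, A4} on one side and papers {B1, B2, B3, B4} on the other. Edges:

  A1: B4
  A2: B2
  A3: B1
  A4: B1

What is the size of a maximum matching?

3

Unit-capacity flow: source→left, listed edges, right→sink; max matching = max flow.
Augmenting path A1→B4 (+1); matched 1.
Augmenting path A2→B2 (+1); matched 2.
Augmenting path A3→B1 (+1); matched 3.
No augmenting path remains; maximum matching = 3.
König certificate: {A1, A2, B1} is a vertex cover of size 3 (every listed pair touches it), so no matching can be larger.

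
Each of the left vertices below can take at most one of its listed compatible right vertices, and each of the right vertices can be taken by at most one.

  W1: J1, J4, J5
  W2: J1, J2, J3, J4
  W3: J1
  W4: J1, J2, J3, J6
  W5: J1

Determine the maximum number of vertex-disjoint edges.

4

Unit-capacity flow: source→left, listed edges, right→sink; max matching = max flow.
Augmenting path W1→J1 (+1); matched 1.
Augmenting path W2→J2 (+1); matched 2.
Augmenting path W4→J3 (+1); matched 3.
Augmenting path W3→J1→W1→J4 (+1); matched 4.
No augmenting path remains; maximum matching = 4.
König certificate: {W1, W2, W4, J1} is a vertex cover of size 4 (every listed pair touches it), so no matching can be larger.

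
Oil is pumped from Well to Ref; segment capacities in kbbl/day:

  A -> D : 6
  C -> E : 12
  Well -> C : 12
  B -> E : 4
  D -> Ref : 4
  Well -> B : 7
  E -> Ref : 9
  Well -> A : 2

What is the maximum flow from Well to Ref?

Augment Well→A→D→Ref: bottleneck 2, flow now 2.
Augment Well→B→E→Ref: bottleneck 4, flow now 6.
Augment Well→C→E→Ref: bottleneck 5, flow now 11.
No augmenting path remains; maximum flow = 11.
In the residual graph, reachable from Well: {Well, B, C, E}.
Min-cut edges: Well→A (2), E→Ref (9); capacity 2 + 9 = 11.
This cut is saturated, so no flow can exceed 11.

11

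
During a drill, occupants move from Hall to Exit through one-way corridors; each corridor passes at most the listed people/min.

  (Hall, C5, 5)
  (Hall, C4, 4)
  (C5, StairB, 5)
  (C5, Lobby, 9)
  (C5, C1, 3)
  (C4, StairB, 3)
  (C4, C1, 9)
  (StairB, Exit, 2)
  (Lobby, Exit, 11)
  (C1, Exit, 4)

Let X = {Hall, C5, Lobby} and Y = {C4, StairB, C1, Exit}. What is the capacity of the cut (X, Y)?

23

Edges leaving {Hall, C5, Lobby}: Hall→C4 (4), C5→StairB (5), C5→C1 (3), Lobby→Exit (11).
Cut capacity = 4 + 5 + 3 + 11 = 23.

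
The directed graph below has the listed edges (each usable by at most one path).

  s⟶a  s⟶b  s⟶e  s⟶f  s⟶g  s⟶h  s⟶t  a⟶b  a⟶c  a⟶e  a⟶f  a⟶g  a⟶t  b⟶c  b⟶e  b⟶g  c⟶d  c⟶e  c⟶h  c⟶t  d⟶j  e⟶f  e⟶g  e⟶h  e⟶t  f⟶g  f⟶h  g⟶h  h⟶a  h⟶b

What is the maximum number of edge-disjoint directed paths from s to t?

4

Assign every edge capacity 1; by Menger, the answer equals the max flow.
Path s→t (+1); total 1.
Path s→a→t (+1); total 2.
Path s→e→t (+1); total 3.
Path s→b→c→t (+1); total 4.
No residual s→t path; max flow = 4.
Certifying cut of size 4: {a→t, c→t, e→t, s→t}.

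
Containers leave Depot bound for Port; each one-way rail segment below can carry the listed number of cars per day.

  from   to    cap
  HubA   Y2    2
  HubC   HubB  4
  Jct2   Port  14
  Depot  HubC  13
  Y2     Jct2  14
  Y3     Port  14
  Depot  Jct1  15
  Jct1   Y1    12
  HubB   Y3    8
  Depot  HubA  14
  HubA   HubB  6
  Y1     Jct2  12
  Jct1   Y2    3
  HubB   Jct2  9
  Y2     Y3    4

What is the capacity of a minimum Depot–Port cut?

26

Augment Depot→HubA→HubB→Y3→Port: bottleneck 6, flow now 6.
Augment Depot→HubA→Y2→Y3→Port: bottleneck 2, flow now 8.
Augment Depot→HubC→HubB→Y3→Port: bottleneck 2, flow now 10.
Augment Depot→HubC→HubB→Jct2→Port: bottleneck 2, flow now 12.
Augment Depot→Jct1→Y1→Jct2→Port: bottleneck 12, flow now 24.
Augment Depot→Jct1→Y2→Y3→Port: bottleneck 2, flow now 26.
No augmenting path remains; maximum flow = 26.
By max-flow min-cut, the minimum cut capacity equals the max flow.
In the residual graph, reachable from Depot: {Depot, HubA, HubC, Jct1, HubB, Y1, Y2, Jct2}.
Min-cut edges: HubB→Y3 (8), Y2→Y3 (4), Jct2→Port (14); capacity 8 + 4 + 14 = 26.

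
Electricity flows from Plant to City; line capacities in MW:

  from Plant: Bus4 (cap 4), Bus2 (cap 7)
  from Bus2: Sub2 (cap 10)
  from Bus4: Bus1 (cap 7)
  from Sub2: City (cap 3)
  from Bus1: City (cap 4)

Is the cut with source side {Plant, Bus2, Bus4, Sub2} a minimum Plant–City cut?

No — its capacity is 10, but the minimum cut has capacity 7.

Given cut capacity: 7 + 3 = 10.
Augment Plant→Bus2→Sub2→City: bottleneck 3, flow now 3.
Augment Plant→Bus4→Bus1→City: bottleneck 4, flow now 7.
No augmenting path remains; maximum flow = 7.
In the residual graph, reachable from Plant: {Plant, Bus2, Sub2}.
Min-cut edges: Plant→Bus4 (4), Sub2→City (3); capacity 4 + 3 = 7.
Cut capacity 10 exceeds the max flow 7, so it is not minimum.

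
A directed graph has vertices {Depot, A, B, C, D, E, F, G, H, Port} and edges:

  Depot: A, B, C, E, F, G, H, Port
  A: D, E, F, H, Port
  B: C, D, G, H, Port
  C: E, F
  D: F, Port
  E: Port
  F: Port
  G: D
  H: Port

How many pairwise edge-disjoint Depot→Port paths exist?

7

Assign every edge capacity 1; by Menger, the answer equals the max flow.
Path Depot→Port (+1); total 1.
Path Depot→A→Port (+1); total 2.
Path Depot→B→Port (+1); total 3.
Path Depot→E→Port (+1); total 4.
Path Depot→F→Port (+1); total 5.
Path Depot→H→Port (+1); total 6.
Path Depot→G→D→Port (+1); total 7.
No residual Depot→Port path; max flow = 7.
Certifying cut of size 7: {Depot→A, Depot→B, Depot→G, Depot→H, Depot→Port, E→Port, F→Port}.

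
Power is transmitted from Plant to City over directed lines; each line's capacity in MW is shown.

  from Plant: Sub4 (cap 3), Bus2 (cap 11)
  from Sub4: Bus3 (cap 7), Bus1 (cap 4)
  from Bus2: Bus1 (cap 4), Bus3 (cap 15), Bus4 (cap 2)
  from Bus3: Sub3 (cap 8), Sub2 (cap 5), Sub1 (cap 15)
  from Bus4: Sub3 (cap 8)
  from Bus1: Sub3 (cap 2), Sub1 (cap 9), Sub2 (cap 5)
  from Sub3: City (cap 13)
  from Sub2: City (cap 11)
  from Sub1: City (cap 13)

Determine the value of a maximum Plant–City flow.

14

Augment Plant→Sub4→Bus3→Sub3→City: bottleneck 3, flow now 3.
Augment Plant→Bus2→Bus3→Sub3→City: bottleneck 5, flow now 8.
Augment Plant→Bus2→Bus3→Sub2→City: bottleneck 5, flow now 13.
Augment Plant→Bus2→Bus3→Sub1→City: bottleneck 1, flow now 14.
No augmenting path remains; maximum flow = 14.
In the residual graph, reachable from Plant: {Plant}.
Min-cut edges: Plant→Sub4 (3), Plant→Bus2 (11); capacity 3 + 11 = 14.
This cut is saturated, so no flow can exceed 14.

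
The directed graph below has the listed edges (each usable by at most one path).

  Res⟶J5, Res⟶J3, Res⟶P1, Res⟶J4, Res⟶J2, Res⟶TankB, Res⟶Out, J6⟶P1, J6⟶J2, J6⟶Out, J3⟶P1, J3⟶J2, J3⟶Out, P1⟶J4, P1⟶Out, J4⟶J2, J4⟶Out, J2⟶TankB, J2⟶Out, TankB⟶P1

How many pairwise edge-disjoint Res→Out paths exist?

Assign every edge capacity 1; by Menger, the answer equals the max flow.
Path Res→Out (+1); total 1.
Path Res→J3→Out (+1); total 2.
Path Res→P1→Out (+1); total 3.
Path Res→J4→Out (+1); total 4.
Path Res→J2→Out (+1); total 5.
No residual Res→Out path; max flow = 5.
Certifying cut of size 5: {J2→Out, J4→Out, P1→Out, Res→J3, Res→Out}.

5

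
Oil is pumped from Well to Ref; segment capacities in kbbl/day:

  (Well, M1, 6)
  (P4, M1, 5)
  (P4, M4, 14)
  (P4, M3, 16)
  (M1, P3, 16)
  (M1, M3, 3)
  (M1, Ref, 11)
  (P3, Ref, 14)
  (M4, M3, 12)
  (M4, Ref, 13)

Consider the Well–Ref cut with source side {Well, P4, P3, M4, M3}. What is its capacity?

38

Edges leaving {Well, P4, P3, M4, M3}: Well→M1 (6), P4→M1 (5), P3→Ref (14), M4→Ref (13).
Cut capacity = 6 + 5 + 14 + 13 = 38.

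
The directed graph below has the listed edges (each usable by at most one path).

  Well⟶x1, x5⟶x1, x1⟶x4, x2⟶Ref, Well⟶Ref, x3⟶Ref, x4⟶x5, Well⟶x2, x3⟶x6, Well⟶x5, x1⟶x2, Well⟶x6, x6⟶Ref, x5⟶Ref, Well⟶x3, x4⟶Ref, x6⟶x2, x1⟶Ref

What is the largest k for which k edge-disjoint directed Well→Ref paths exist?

Assign every edge capacity 1; by Menger, the answer equals the max flow.
Path Well→Ref (+1); total 1.
Path Well→x1→Ref (+1); total 2.
Path Well→x2→Ref (+1); total 3.
Path Well→x3→Ref (+1); total 4.
Path Well→x5→Ref (+1); total 5.
Path Well→x6→Ref (+1); total 6.
No residual Well→Ref path; max flow = 6.
Certifying cut of size 6: {Well→Ref, Well→x1, Well→x2, Well→x3, Well→x5, Well→x6}.

6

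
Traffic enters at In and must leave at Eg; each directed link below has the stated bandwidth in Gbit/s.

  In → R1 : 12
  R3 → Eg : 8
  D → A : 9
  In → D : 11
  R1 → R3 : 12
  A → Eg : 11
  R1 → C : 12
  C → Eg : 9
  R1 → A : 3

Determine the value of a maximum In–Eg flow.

Augment In→D→A→Eg: bottleneck 9, flow now 9.
Augment In→R1→R3→Eg: bottleneck 8, flow now 17.
Augment In→R1→C→Eg: bottleneck 4, flow now 21.
No augmenting path remains; maximum flow = 21.
In the residual graph, reachable from In: {In, D}.
Min-cut edges: In→R1 (12), D→A (9); capacity 12 + 9 = 21.
This cut is saturated, so no flow can exceed 21.

21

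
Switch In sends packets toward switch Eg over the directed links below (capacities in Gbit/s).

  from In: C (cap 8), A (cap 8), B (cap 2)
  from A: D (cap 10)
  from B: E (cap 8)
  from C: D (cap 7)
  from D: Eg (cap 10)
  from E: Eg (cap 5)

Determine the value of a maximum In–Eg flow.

Augment In→A→D→Eg: bottleneck 8, flow now 8.
Augment In→B→E→Eg: bottleneck 2, flow now 10.
Augment In→C→D→Eg: bottleneck 2, flow now 12.
No augmenting path remains; maximum flow = 12.
In the residual graph, reachable from In: {In, A, C, D}.
Min-cut edges: In→B (2), D→Eg (10); capacity 2 + 10 = 12.
This cut is saturated, so no flow can exceed 12.

12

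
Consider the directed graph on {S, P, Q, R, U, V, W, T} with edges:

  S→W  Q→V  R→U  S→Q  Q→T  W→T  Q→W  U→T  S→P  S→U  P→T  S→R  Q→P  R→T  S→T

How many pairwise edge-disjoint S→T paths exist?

Assign every edge capacity 1; by Menger, the answer equals the max flow.
Path S→T (+1); total 1.
Path S→P→T (+1); total 2.
Path S→Q→T (+1); total 3.
Path S→R→T (+1); total 4.
Path S→U→T (+1); total 5.
Path S→W→T (+1); total 6.
No residual S→T path; max flow = 6.
Certifying cut of size 6: {S→P, S→Q, S→R, S→T, S→U, S→W}.

6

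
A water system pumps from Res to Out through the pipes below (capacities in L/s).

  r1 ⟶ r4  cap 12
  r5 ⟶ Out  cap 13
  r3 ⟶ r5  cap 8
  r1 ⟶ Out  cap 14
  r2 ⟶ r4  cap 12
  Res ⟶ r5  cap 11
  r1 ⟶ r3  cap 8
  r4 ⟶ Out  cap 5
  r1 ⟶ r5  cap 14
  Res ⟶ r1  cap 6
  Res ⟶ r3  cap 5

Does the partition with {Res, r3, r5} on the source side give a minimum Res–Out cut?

Yes — it is a minimum cut (capacity 19).

Given cut capacity: 6 + 13 = 19.
Augment Res→r1→Out: bottleneck 6, flow now 6.
Augment Res→r5→Out: bottleneck 11, flow now 17.
Augment Res→r3→r5→Out: bottleneck 2, flow now 19.
No augmenting path remains; maximum flow = 19.
Cut capacity 19 equals the max flow, so it is a minimum cut.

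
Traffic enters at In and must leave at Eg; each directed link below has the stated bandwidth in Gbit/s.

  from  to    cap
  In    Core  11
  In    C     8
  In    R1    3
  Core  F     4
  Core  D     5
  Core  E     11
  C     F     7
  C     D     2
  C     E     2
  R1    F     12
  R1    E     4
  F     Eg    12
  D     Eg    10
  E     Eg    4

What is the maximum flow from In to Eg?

Augment In→Core→F→Eg: bottleneck 4, flow now 4.
Augment In→Core→D→Eg: bottleneck 5, flow now 9.
Augment In→Core→E→Eg: bottleneck 2, flow now 11.
Augment In→C→F→Eg: bottleneck 7, flow now 18.
Augment In→C→D→Eg: bottleneck 1, flow now 19.
Augment In→R1→F→Eg: bottleneck 1, flow now 20.
Augment In→R1→E→Eg: bottleneck 2, flow now 22.
No augmenting path remains; maximum flow = 22.
In the residual graph, reachable from In: {In}.
Min-cut edges: In→Core (11), In→C (8), In→R1 (3); capacity 11 + 8 + 3 = 22.
This cut is saturated, so no flow can exceed 22.

22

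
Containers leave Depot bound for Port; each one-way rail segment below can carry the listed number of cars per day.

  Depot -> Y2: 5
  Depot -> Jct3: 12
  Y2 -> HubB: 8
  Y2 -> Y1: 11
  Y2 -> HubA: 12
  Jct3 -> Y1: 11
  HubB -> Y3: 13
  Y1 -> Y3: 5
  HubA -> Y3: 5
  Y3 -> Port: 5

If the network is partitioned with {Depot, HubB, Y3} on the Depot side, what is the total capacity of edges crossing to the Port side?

22

Edges leaving {Depot, HubB, Y3}: Depot→Y2 (5), Depot→Jct3 (12), Y3→Port (5).
Cut capacity = 5 + 12 + 5 = 22.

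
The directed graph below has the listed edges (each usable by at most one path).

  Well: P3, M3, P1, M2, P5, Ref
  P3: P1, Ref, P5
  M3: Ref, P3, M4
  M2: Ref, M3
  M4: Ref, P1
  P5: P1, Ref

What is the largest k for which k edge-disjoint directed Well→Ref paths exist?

Assign every edge capacity 1; by Menger, the answer equals the max flow.
Path Well→Ref (+1); total 1.
Path Well→M2→Ref (+1); total 2.
Path Well→P3→Ref (+1); total 3.
Path Well→M3→Ref (+1); total 4.
Path Well→P5→Ref (+1); total 5.
No residual Well→Ref path; max flow = 5.
Certifying cut of size 5: {Well→M2, Well→M3, Well→P3, Well→P5, Well→Ref}.

5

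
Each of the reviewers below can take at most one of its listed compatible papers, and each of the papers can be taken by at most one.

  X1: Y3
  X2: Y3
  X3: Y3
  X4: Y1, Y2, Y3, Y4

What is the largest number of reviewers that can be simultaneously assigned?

Unit-capacity flow: source→left, listed edges, right→sink; max matching = max flow.
Augmenting path X1→Y3 (+1); matched 1.
Augmenting path X4→Y1 (+1); matched 2.
No augmenting path remains; maximum matching = 2.
König certificate: {X4, Y3} is a vertex cover of size 2 (every listed pair touches it), so no matching can be larger.

2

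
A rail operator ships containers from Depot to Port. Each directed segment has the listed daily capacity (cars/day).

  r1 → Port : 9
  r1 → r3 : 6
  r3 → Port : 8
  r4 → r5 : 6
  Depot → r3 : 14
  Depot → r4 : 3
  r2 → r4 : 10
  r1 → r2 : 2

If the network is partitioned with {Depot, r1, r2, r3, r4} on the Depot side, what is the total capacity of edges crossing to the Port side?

Edges leaving {Depot, r1, r2, r3, r4}: r1→Port (9), r3→Port (8), r4→r5 (6).
Cut capacity = 9 + 8 + 6 = 23.

23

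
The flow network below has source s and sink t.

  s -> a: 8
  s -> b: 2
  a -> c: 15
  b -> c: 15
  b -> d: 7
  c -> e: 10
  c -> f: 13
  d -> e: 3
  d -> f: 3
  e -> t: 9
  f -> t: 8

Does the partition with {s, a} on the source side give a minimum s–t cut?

Given cut capacity: 2 + 15 = 17.
Augment s→a→c→e→t: bottleneck 8, flow now 8.
Augment s→b→c→e→t: bottleneck 1, flow now 9.
Augment s→b→c→f→t: bottleneck 1, flow now 10.
No augmenting path remains; maximum flow = 10.
In the residual graph, reachable from s: {s}.
Min-cut edges: s→a (8), s→b (2); capacity 8 + 2 = 10.
Cut capacity 17 exceeds the max flow 10, so it is not minimum.

No — its capacity is 17, but the minimum cut has capacity 10.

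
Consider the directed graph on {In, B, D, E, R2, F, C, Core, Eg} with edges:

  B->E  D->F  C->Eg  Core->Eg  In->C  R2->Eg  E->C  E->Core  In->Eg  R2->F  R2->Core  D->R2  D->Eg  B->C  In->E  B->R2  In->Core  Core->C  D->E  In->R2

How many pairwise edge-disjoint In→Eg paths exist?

4

Assign every edge capacity 1; by Menger, the answer equals the max flow.
Path In→Eg (+1); total 1.
Path In→R2→Eg (+1); total 2.
Path In→C→Eg (+1); total 3.
Path In→Core→Eg (+1); total 4.
No residual In→Eg path; max flow = 4.
Certifying cut of size 4: {C→Eg, Core→Eg, In→Eg, In→R2}.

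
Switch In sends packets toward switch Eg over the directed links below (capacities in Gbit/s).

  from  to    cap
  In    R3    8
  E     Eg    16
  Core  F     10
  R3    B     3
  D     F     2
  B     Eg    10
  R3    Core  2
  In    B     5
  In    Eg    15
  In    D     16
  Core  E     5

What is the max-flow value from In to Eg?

Augment In→Eg: bottleneck 15, flow now 15.
Augment In→B→Eg: bottleneck 5, flow now 20.
Augment In→R3→B→Eg: bottleneck 3, flow now 23.
Augment In→R3→Core→E→Eg: bottleneck 2, flow now 25.
No augmenting path remains; maximum flow = 25.
In the residual graph, reachable from In: {In, D, R3, F}.
Min-cut edges: In→B (5), In→Eg (15), R3→B (3), R3→Core (2); capacity 5 + 15 + 3 + 2 = 25.
This cut is saturated, so no flow can exceed 25.

25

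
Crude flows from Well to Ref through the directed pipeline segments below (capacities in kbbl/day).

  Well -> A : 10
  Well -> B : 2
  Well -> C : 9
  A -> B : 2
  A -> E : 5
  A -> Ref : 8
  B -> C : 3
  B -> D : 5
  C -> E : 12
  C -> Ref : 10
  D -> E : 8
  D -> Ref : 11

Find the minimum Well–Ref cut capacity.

21

Augment Well→A→Ref: bottleneck 8, flow now 8.
Augment Well→C→Ref: bottleneck 9, flow now 17.
Augment Well→B→C→Ref: bottleneck 1, flow now 18.
Augment Well→B→D→Ref: bottleneck 1, flow now 19.
Augment Well→A→B→D→Ref: bottleneck 2, flow now 21.
No augmenting path remains; maximum flow = 21.
By max-flow min-cut, the minimum cut capacity equals the max flow.
In the residual graph, reachable from Well: {Well}.
Min-cut edges: Well→A (10), Well→B (2), Well→C (9); capacity 10 + 2 + 9 = 21.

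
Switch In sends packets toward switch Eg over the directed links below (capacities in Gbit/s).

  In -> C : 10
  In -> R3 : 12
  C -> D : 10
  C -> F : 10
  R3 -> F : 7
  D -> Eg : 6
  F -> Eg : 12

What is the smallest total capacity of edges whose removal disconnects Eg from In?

Augment In→C→D→Eg: bottleneck 6, flow now 6.
Augment In→C→F→Eg: bottleneck 4, flow now 10.
Augment In→R3→F→Eg: bottleneck 7, flow now 17.
No augmenting path remains; maximum flow = 17.
By max-flow min-cut, the minimum cut capacity equals the max flow.
In the residual graph, reachable from In: {In, R3}.
Min-cut edges: In→C (10), R3→F (7); capacity 10 + 7 = 17.

17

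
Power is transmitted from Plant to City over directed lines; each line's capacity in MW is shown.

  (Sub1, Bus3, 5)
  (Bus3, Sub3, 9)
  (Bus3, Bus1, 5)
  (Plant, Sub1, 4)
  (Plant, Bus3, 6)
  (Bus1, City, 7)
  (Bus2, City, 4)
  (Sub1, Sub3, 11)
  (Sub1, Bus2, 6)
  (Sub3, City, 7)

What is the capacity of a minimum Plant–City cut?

Augment Plant→Bus3→Bus1→City: bottleneck 5, flow now 5.
Augment Plant→Bus3→Sub3→City: bottleneck 1, flow now 6.
Augment Plant→Sub1→Bus2→City: bottleneck 4, flow now 10.
No augmenting path remains; maximum flow = 10.
By max-flow min-cut, the minimum cut capacity equals the max flow.
In the residual graph, reachable from Plant: {Plant}.
Min-cut edges: Plant→Bus3 (6), Plant→Sub1 (4); capacity 6 + 4 = 10.

10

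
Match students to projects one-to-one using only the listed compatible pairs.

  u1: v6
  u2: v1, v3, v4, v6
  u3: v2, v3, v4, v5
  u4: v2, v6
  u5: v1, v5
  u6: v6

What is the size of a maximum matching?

Unit-capacity flow: source→left, listed edges, right→sink; max matching = max flow.
Augmenting path u1→v6 (+1); matched 1.
Augmenting path u2→v1 (+1); matched 2.
Augmenting path u3→v2 (+1); matched 3.
Augmenting path u5→v5 (+1); matched 4.
Augmenting path u4→v2→u3→v3 (+1); matched 5.
No augmenting path remains; maximum matching = 5.
König certificate: {u2, u3, u4, u5, v6} is a vertex cover of size 5 (every listed pair touches it), so no matching can be larger.

5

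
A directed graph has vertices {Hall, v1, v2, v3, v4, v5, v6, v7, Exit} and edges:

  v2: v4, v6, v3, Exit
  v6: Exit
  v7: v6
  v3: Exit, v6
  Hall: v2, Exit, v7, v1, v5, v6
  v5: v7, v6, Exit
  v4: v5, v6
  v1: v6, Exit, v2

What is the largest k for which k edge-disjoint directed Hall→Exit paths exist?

Assign every edge capacity 1; by Menger, the answer equals the max flow.
Path Hall→Exit (+1); total 1.
Path Hall→v1→Exit (+1); total 2.
Path Hall→v2→Exit (+1); total 3.
Path Hall→v5→Exit (+1); total 4.
Path Hall→v6→Exit (+1); total 5.
No residual Hall→Exit path; max flow = 5.
Certifying cut of size 5: {Hall→Exit, Hall→v1, Hall→v2, Hall→v5, v6→Exit}.

5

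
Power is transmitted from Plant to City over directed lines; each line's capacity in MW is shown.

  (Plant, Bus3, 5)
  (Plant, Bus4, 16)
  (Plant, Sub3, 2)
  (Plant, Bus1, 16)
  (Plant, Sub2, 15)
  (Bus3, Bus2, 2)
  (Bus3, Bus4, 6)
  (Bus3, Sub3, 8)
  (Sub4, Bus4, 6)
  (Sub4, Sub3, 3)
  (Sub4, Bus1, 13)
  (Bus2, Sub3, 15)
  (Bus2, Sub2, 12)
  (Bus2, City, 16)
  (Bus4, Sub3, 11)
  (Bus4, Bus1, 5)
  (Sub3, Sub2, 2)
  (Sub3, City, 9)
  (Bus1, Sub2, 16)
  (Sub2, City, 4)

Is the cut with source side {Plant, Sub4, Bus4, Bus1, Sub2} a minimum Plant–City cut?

Given cut capacity: 5 + 2 + 3 + 11 + 4 = 25.
Augment Plant→Sub3→City: bottleneck 2, flow now 2.
Augment Plant→Sub2→City: bottleneck 4, flow now 6.
Augment Plant→Bus3→Bus2→City: bottleneck 2, flow now 8.
Augment Plant→Bus3→Sub3→City: bottleneck 3, flow now 11.
Augment Plant→Bus4→Sub3→City: bottleneck 4, flow now 15.
No augmenting path remains; maximum flow = 15.
In the residual graph, reachable from Plant: {Plant, Bus3, Bus4, Sub3, Bus1, Sub2}.
Min-cut edges: Bus3→Bus2 (2), Sub3→City (9), Sub2→City (4); capacity 2 + 9 + 4 = 15.
Cut capacity 25 exceeds the max flow 15, so it is not minimum.

No — its capacity is 25, but the minimum cut has capacity 15.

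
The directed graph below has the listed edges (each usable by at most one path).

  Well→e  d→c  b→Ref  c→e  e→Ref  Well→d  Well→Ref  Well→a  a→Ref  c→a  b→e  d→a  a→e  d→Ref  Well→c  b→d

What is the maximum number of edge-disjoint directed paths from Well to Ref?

4

Assign every edge capacity 1; by Menger, the answer equals the max flow.
Path Well→Ref (+1); total 1.
Path Well→a→Ref (+1); total 2.
Path Well→d→Ref (+1); total 3.
Path Well→e→Ref (+1); total 4.
No residual Well→Ref path; max flow = 4.
Certifying cut of size 4: {Well→Ref, Well→d, a→Ref, e→Ref}.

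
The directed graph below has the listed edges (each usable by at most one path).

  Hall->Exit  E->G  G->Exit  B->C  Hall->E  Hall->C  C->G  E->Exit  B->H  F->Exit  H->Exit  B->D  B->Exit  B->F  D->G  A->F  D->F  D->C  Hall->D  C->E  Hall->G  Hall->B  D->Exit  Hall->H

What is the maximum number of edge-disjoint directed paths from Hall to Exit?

Assign every edge capacity 1; by Menger, the answer equals the max flow.
Path Hall→Exit (+1); total 1.
Path Hall→B→Exit (+1); total 2.
Path Hall→D→Exit (+1); total 3.
Path Hall→E→Exit (+1); total 4.
Path Hall→G→Exit (+1); total 5.
Path Hall→H→Exit (+1); total 6.
No residual Hall→Exit path; max flow = 6.
Certifying cut of size 6: {E→Exit, G→Exit, Hall→B, Hall→D, Hall→Exit, Hall→H}.

6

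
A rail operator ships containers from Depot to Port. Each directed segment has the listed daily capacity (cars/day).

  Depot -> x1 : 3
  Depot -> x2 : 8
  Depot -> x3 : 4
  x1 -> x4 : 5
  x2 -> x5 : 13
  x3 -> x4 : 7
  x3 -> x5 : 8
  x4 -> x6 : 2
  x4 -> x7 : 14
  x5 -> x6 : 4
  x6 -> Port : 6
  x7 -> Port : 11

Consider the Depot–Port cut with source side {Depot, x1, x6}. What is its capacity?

23

Edges leaving {Depot, x1, x6}: Depot→x2 (8), Depot→x3 (4), x1→x4 (5), x6→Port (6).
Cut capacity = 8 + 4 + 5 + 6 = 23.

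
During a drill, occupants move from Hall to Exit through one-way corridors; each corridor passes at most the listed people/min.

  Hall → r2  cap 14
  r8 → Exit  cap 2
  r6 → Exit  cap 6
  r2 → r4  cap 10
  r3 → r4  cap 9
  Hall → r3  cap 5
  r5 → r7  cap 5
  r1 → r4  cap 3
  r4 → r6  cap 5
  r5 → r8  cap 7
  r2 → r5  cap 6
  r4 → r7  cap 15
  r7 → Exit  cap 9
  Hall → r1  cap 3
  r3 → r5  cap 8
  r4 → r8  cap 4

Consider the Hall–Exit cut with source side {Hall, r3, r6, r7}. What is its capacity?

49

Edges leaving {Hall, r3, r6, r7}: Hall→r1 (3), Hall→r2 (14), r3→r4 (9), r3→r5 (8), r6→Exit (6), r7→Exit (9).
Cut capacity = 3 + 14 + 9 + 8 + 6 + 9 = 49.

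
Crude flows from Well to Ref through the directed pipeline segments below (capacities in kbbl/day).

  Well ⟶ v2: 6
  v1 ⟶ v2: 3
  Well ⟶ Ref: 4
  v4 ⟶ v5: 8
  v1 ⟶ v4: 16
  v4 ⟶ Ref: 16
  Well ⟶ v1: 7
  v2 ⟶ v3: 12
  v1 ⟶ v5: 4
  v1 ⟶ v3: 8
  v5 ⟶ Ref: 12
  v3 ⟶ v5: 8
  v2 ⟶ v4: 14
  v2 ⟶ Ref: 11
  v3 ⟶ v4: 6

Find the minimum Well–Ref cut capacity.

Augment Well→Ref: bottleneck 4, flow now 4.
Augment Well→v2→Ref: bottleneck 6, flow now 10.
Augment Well→v1→v2→Ref: bottleneck 3, flow now 13.
Augment Well→v1→v4→Ref: bottleneck 4, flow now 17.
No augmenting path remains; maximum flow = 17.
By max-flow min-cut, the minimum cut capacity equals the max flow.
In the residual graph, reachable from Well: {Well}.
Min-cut edges: Well→v1 (7), Well→v2 (6), Well→Ref (4); capacity 7 + 6 + 4 = 17.

17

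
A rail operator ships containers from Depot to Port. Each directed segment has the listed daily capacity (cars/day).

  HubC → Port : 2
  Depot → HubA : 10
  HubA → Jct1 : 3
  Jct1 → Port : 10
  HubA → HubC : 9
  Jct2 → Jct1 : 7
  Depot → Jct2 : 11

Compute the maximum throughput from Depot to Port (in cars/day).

12

Augment Depot→Jct2→Jct1→Port: bottleneck 7, flow now 7.
Augment Depot→HubA→HubC→Port: bottleneck 2, flow now 9.
Augment Depot→HubA→Jct1→Port: bottleneck 3, flow now 12.
No augmenting path remains; maximum flow = 12.
In the residual graph, reachable from Depot: {Depot, Jct2, HubA, HubC}.
Min-cut edges: Jct2→Jct1 (7), HubA→Jct1 (3), HubC→Port (2); capacity 7 + 3 + 2 = 12.
This cut is saturated, so no flow can exceed 12.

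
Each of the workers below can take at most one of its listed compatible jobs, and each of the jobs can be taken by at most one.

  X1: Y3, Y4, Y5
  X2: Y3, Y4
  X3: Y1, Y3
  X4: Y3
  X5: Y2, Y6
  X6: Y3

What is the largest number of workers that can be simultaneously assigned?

Unit-capacity flow: source→left, listed edges, right→sink; max matching = max flow.
Augmenting path X1→Y3 (+1); matched 1.
Augmenting path X2→Y4 (+1); matched 2.
Augmenting path X3→Y1 (+1); matched 3.
Augmenting path X5→Y2 (+1); matched 4.
Augmenting path X4→Y3→X1→Y5 (+1); matched 5.
No augmenting path remains; maximum matching = 5.
König certificate: {X1, X2, X3, X5, Y3} is a vertex cover of size 5 (every listed pair touches it), so no matching can be larger.

5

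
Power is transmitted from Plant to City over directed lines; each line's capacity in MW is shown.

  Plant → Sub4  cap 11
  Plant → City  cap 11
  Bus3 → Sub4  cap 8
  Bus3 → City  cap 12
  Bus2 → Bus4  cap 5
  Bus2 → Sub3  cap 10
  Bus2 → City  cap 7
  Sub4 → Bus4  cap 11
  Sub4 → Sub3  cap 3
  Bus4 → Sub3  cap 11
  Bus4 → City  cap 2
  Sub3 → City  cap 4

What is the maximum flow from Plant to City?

17

Augment Plant→City: bottleneck 11, flow now 11.
Augment Plant→Sub4→Bus4→City: bottleneck 2, flow now 13.
Augment Plant→Sub4→Sub3→City: bottleneck 3, flow now 16.
Augment Plant→Sub4→Bus4→Sub3→City: bottleneck 1, flow now 17.
No augmenting path remains; maximum flow = 17.
In the residual graph, reachable from Plant: {Plant, Sub4, Bus4, Sub3}.
Min-cut edges: Plant→City (11), Bus4→City (2), Sub3→City (4); capacity 11 + 2 + 4 = 17.
This cut is saturated, so no flow can exceed 17.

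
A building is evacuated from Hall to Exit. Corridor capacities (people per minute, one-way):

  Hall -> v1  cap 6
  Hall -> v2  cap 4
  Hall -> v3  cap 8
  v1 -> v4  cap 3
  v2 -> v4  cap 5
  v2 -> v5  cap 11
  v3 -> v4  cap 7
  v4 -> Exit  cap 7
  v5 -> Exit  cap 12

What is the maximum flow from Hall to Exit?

Augment Hall→v1→v4→Exit: bottleneck 3, flow now 3.
Augment Hall→v2→v4→Exit: bottleneck 4, flow now 7.
Augment Hall→v3→v4→v2→v5→Exit: bottleneck 4, flow now 11. (uses reverse residual edge)
No augmenting path remains; maximum flow = 11.
In the residual graph, reachable from Hall: {Hall, v1, v3, v4}.
Min-cut edges: Hall→v2 (4), v4→Exit (7); capacity 4 + 7 = 11.
This cut is saturated, so no flow can exceed 11.

11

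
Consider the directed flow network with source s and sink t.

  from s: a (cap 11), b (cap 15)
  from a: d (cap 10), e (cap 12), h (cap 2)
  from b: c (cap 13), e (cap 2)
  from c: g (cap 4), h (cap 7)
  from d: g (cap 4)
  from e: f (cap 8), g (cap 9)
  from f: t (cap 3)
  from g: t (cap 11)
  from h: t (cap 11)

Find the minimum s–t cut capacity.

23

Augment s→a→h→t: bottleneck 2, flow now 2.
Augment s→a→d→g→t: bottleneck 4, flow now 6.
Augment s→a→e→f→t: bottleneck 3, flow now 9.
Augment s→a→e→g→t: bottleneck 2, flow now 11.
Augment s→b→c→g→t: bottleneck 4, flow now 15.
Augment s→b→c→h→t: bottleneck 7, flow now 22.
Augment s→b→e→g→t: bottleneck 1, flow now 23.
No augmenting path remains; maximum flow = 23.
By max-flow min-cut, the minimum cut capacity equals the max flow.
In the residual graph, reachable from s: {s, a, b, c, d, e, f, g}.
Min-cut edges: a→h (2), c→h (7), f→t (3), g→t (11); capacity 2 + 7 + 3 + 11 = 23.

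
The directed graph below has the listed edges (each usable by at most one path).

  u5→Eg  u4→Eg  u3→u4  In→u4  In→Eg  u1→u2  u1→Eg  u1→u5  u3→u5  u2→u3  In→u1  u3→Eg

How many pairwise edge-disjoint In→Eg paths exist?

Assign every edge capacity 1; by Menger, the answer equals the max flow.
Path In→Eg (+1); total 1.
Path In→u1→Eg (+1); total 2.
Path In→u4→Eg (+1); total 3.
No residual In→Eg path; max flow = 3.
Certifying cut of size 3: {In→Eg, In→u1, In→u4}.

3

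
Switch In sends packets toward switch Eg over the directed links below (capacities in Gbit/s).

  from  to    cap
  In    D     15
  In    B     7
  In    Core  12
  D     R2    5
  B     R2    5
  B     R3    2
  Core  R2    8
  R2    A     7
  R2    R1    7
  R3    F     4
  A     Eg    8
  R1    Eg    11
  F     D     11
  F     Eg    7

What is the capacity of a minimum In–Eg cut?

Augment In→D→R2→A→Eg: bottleneck 5, flow now 5.
Augment In→B→R2→A→Eg: bottleneck 2, flow now 7.
Augment In→B→R2→R1→Eg: bottleneck 3, flow now 10.
Augment In→B→R3→F→Eg: bottleneck 2, flow now 12.
Augment In→Core→R2→R1→Eg: bottleneck 4, flow now 16.
No augmenting path remains; maximum flow = 16.
By max-flow min-cut, the minimum cut capacity equals the max flow.
In the residual graph, reachable from In: {In, D, B, Core, R2}.
Min-cut edges: B→R3 (2), R2→A (7), R2→R1 (7); capacity 2 + 7 + 7 = 16.

16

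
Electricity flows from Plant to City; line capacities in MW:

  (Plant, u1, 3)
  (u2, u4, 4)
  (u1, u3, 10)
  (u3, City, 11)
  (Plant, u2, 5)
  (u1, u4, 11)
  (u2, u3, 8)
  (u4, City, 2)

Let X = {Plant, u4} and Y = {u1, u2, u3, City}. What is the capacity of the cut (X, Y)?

10

Edges leaving {Plant, u4}: Plant→u1 (3), Plant→u2 (5), u4→City (2).
Cut capacity = 3 + 5 + 2 = 10.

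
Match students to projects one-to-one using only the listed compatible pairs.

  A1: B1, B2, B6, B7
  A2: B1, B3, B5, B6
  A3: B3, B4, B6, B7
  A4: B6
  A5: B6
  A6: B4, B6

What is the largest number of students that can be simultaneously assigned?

Unit-capacity flow: source→left, listed edges, right→sink; max matching = max flow.
Augmenting path A1→B1 (+1); matched 1.
Augmenting path A2→B3 (+1); matched 2.
Augmenting path A3→B4 (+1); matched 3.
Augmenting path A4→B6 (+1); matched 4.
Augmenting path A6→B4→A3→B7 (+1); matched 5.
No augmenting path remains; maximum matching = 5.
König certificate: {A1, A2, A3, A6, B6} is a vertex cover of size 5 (every listed pair touches it), so no matching can be larger.

5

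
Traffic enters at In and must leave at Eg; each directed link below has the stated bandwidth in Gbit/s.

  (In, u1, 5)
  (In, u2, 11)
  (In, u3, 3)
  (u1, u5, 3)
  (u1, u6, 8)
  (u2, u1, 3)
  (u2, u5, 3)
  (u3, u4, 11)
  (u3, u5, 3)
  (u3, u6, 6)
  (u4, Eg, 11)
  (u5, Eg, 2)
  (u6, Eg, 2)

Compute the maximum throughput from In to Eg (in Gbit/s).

Augment In→u1→u5→Eg: bottleneck 2, flow now 2.
Augment In→u1→u6→Eg: bottleneck 2, flow now 4.
Augment In→u3→u4→Eg: bottleneck 3, flow now 7.
No augmenting path remains; maximum flow = 7.
In the residual graph, reachable from In: {In, u1, u2, u5, u6}.
Min-cut edges: In→u3 (3), u5→Eg (2), u6→Eg (2); capacity 3 + 2 + 2 = 7.
This cut is saturated, so no flow can exceed 7.

7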